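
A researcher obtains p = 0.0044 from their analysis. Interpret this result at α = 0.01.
Since p = 0.0044 < α = 0.01, reject H₀.
There is sufficient evidence to reject the null hypothesis; the result is statistically significant at the 0.01 level.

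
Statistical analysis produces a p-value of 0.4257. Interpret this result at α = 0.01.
Since p = 0.4257 > α = 0.01, fail to reject H₀.
There is insufficient evidence to reject the null hypothesis; the result is not statistically significant at the 0.01 level.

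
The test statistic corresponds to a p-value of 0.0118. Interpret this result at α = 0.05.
Since p = 0.0118 < α = 0.05, reject H₀.
There is sufficient evidence to reject the null hypothesis; the result is statistically significant at the 0.05 level.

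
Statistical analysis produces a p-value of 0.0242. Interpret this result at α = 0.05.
Since p = 0.0242 < α = 0.05, reject H₀.
There is sufficient evidence to reject the null hypothesis; the result is statistically significant at the 0.05 level.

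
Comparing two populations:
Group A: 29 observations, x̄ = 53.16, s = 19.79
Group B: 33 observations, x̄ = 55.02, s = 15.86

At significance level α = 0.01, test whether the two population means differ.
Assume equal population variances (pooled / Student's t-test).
Student's two-sample t-test (equal variances):
H₀: μ₁ = μ₂
H₁: μ₁ ≠ μ₂
df = n₁ + n₂ - 2 = 60
Pooled variance s_p² = [(n₁-1)s₁² + (n₂-1)s₂²] / (n₁ + n₂ - 2) = [(28)(19.79²) + (32)(15.86²)] / 60 = 316.9217
SE = √(s_p²(1/n₁ + 1/n₂)) = √(316.9217 × (1/29 + 1/33)) = 4.5312
t = (x̄₁ - x̄₂) / SE = (53.16 - 55.02) / 4.5312 = -1.86 / 4.5312 = -0.410
p-value = 0.6829

Since p-value > α = 0.01, we fail to reject H₀.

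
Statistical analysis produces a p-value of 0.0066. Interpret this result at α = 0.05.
Since p = 0.0066 < α = 0.05, reject H₀.
There is sufficient evidence to reject the null hypothesis; the result is statistically significant at the 0.05 level.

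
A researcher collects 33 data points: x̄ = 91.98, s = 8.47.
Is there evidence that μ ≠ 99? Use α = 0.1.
One-sample t-test:
H₀: μ = 99
H₁: μ ≠ 99
df = n - 1 = 32
t = (x̄ - μ₀) / (s/√n) = (91.98 - 99) / (8.47/√33) = -4.761
p-value < 0.0001

Since p-value < α = 0.1, we reject H₀.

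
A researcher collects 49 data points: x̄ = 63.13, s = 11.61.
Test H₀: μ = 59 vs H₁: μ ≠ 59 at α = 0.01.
One-sample t-test:
H₀: μ = 59
H₁: μ ≠ 59
df = n - 1 = 48
t = (x̄ - μ₀) / (s/√n) = (63.13 - 59) / (11.61/√49) = 2.490
p-value = 0.0163

Since p-value > α = 0.01, we fail to reject H₀.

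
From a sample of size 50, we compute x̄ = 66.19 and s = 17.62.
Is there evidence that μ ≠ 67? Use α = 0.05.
One-sample t-test:
H₀: μ = 67
H₁: μ ≠ 67
df = n - 1 = 49
t = (x̄ - μ₀) / (s/√n) = (66.19 - 67) / (17.62/√50) = -0.325
p-value = 0.7465

Since p-value > α = 0.05, we fail to reject H₀.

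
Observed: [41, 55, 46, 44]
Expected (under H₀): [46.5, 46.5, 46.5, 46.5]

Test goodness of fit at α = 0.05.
Chi-square goodness of fit test:
H₀: observed counts match expected distribution
H₁: observed counts differ from expected distribution
df = k - 1 = 3
χ² = Σ(O - E)²/E
   = (41 - 46.5)²/46.5 + (55 - 46.5)²/46.5 + (46 - 46.5)²/46.5 + (44 - 46.5)²/46.5
   = 0.651 + 1.554 + 0.005 + 0.134
   = 2.34
p-value = 0.5041

Since p-value > α = 0.05, we fail to reject H₀.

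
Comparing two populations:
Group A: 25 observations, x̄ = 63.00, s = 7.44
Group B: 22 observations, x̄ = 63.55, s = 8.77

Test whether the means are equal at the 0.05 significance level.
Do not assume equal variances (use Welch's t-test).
Welch's two-sample t-test:
H₀: μ₁ = μ₂
H₁: μ₁ ≠ μ₂
s₁²/n₁ = 7.44²/25 = 2.2141,  s₂²/n₂ = 8.77²/22 = 3.4960
SE = √(s₁²/n₁ + s₂²/n₂) = √(2.2141 + 3.4960) = 2.3896
df (Welch-Satterthwaite) = (s₁²/n₁ + s₂²/n₂)² / [(s₁²/n₁)²/(n₁-1) + (s₂²/n₂)²/(n₂-1)] ≈ 41.47
t = (x̄₁ - x̄₂) / SE = (63.00 - 63.55) / 2.3896 = -0.55 / 2.3896 = -0.230
p-value = 0.8191

Since p-value > α = 0.05, we fail to reject H₀.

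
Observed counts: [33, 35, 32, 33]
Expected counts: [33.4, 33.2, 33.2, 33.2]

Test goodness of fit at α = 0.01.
Chi-square goodness of fit test:
H₀: observed counts match expected distribution
H₁: observed counts differ from expected distribution
df = k - 1 = 3
χ² = Σ(O - E)²/E
   = (33 - 33.4)²/33.4 + (35 - 33.2)²/33.2 + (32 - 33.2)²/33.2 + (33 - 33.2)²/33.2
   = 0.005 + 0.098 + 0.043 + 0.001
   = 0.15
p-value = 0.9857

Since p-value > α = 0.01, we fail to reject H₀.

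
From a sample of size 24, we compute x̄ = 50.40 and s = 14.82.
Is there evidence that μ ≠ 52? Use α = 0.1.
One-sample t-test:
H₀: μ = 52
H₁: μ ≠ 52
df = n - 1 = 23
t = (x̄ - μ₀) / (s/√n) = (50.40 - 52) / (14.82/√24) = -0.529
p-value = 0.6019

Since p-value > α = 0.1, we fail to reject H₀.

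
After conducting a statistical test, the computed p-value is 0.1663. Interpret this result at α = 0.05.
Since p = 0.1663 > α = 0.05, fail to reject H₀.
There is insufficient evidence to reject the null hypothesis; the result is not statistically significant at the 0.05 level.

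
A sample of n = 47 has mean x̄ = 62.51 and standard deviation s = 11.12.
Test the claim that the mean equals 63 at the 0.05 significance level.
One-sample t-test:
H₀: μ = 63
H₁: μ ≠ 63
df = n - 1 = 46
t = (x̄ - μ₀) / (s/√n) = (62.51 - 63) / (11.12/√47) = -0.302
p-value = 0.7639

Since p-value > α = 0.05, we fail to reject H₀.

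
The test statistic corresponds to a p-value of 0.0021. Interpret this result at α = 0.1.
Since p = 0.0021 < α = 0.1, reject H₀.
There is sufficient evidence to reject the null hypothesis; the result is statistically significant at the 0.1 level.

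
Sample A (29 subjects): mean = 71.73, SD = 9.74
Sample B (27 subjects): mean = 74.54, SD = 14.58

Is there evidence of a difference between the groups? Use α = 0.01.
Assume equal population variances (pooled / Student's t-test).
Student's two-sample t-test (equal variances):
H₀: μ₁ = μ₂
H₁: μ₁ ≠ μ₂
df = n₁ + n₂ - 2 = 54
Pooled variance s_p² = [(n₁-1)s₁² + (n₂-1)s₂²] / (n₁ + n₂ - 2) = [(28)(9.74²) + (26)(14.58²)] / 54 = 151.5422
SE = √(s_p²(1/n₁ + 1/n₂)) = √(151.5422 × (1/29 + 1/27)) = 3.2922
t = (x̄₁ - x̄₂) / SE = (71.73 - 74.54) / 3.2922 = -2.81 / 3.2922 = -0.854
p-value = 0.3971

Since p-value > α = 0.01, we fail to reject H₀.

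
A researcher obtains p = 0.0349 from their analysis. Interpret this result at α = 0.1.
Since p = 0.0349 < α = 0.1, reject H₀.
There is sufficient evidence to reject the null hypothesis; the result is statistically significant at the 0.1 level.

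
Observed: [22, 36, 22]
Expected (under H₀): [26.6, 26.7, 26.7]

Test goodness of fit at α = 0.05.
Chi-square goodness of fit test:
H₀: observed counts match expected distribution
H₁: observed counts differ from expected distribution
df = k - 1 = 2
χ² = Σ(O - E)²/E
   = (22 - 26.6)²/26.6 + (36 - 26.7)²/26.7 + (22 - 26.7)²/26.7
   = 0.795 + 3.239 + 0.827
   = 4.86
p-value = 0.0879

Since p-value > α = 0.05, we fail to reject H₀.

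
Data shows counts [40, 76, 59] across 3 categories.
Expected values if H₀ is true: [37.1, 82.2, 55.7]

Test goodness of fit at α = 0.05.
Chi-square goodness of fit test:
H₀: observed counts match expected distribution
H₁: observed counts differ from expected distribution
df = k - 1 = 2
χ² = Σ(O - E)²/E
   = (40 - 37.1)²/37.1 + (76 - 82.2)²/82.2 + (59 - 55.7)²/55.7
   = 0.227 + 0.468 + 0.196
   = 0.89
p-value = 0.6409

Since p-value > α = 0.05, we fail to reject H₀.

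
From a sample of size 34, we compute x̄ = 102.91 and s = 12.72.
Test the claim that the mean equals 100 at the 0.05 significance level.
One-sample t-test:
H₀: μ = 100
H₁: μ ≠ 100
df = n - 1 = 33
t = (x̄ - μ₀) / (s/√n) = (102.91 - 100) / (12.72/√34) = 1.334
p-value = 0.1913

Since p-value > α = 0.05, we fail to reject H₀.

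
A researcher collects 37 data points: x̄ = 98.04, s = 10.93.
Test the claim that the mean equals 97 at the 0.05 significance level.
One-sample t-test:
H₀: μ = 97
H₁: μ ≠ 97
df = n - 1 = 36
t = (x̄ - μ₀) / (s/√n) = (98.04 - 97) / (10.93/√37) = 0.579
p-value = 0.5663

Since p-value > α = 0.05, we fail to reject H₀.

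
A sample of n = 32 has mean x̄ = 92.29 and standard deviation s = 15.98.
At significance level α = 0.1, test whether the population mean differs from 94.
One-sample t-test:
H₀: μ = 94
H₁: μ ≠ 94
df = n - 1 = 31
t = (x̄ - μ₀) / (s/√n) = (92.29 - 94) / (15.98/√32) = -0.605
p-value = 0.5494

Since p-value > α = 0.1, we fail to reject H₀.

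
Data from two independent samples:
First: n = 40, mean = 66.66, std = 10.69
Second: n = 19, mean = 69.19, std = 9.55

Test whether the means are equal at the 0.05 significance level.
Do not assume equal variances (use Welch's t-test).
Welch's two-sample t-test:
H₀: μ₁ = μ₂
H₁: μ₁ ≠ μ₂
s₁²/n₁ = 10.69²/40 = 2.8569,  s₂²/n₂ = 9.55²/19 = 4.8001
SE = √(s₁²/n₁ + s₂²/n₂) = √(2.8569 + 4.8001) = 2.7671
df (Welch-Satterthwaite) = (s₁²/n₁ + s₂²/n₂)² / [(s₁²/n₁)²/(n₁-1) + (s₂²/n₂)²/(n₂-1)] ≈ 39.37
t = (x̄₁ - x̄₂) / SE = (66.66 - 69.19) / 2.7671 = -2.53 / 2.7671 = -0.914
p-value = 0.3661

Since p-value > α = 0.05, we fail to reject H₀.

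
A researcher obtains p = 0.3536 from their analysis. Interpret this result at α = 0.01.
Since p = 0.3536 > α = 0.01, fail to reject H₀.
There is insufficient evidence to reject the null hypothesis; the result is not statistically significant at the 0.01 level.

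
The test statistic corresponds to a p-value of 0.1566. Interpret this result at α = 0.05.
Since p = 0.1566 > α = 0.05, fail to reject H₀.
There is insufficient evidence to reject the null hypothesis; the result is not statistically significant at the 0.05 level.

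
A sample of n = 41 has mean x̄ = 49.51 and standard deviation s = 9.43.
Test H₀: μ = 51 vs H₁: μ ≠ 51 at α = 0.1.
One-sample t-test:
H₀: μ = 51
H₁: μ ≠ 51
df = n - 1 = 40
t = (x̄ - μ₀) / (s/√n) = (49.51 - 51) / (9.43/√41) = -1.012
p-value = 0.3177

Since p-value > α = 0.1, we fail to reject H₀.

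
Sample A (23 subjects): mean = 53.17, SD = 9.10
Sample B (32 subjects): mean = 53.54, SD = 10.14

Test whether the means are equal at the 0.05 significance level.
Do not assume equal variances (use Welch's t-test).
Welch's two-sample t-test:
H₀: μ₁ = μ₂
H₁: μ₁ ≠ μ₂
s₁²/n₁ = 9.10²/23 = 3.6004,  s₂²/n₂ = 10.14²/32 = 3.2131
SE = √(s₁²/n₁ + s₂²/n₂) = √(3.6004 + 3.2131) = 2.6103
df (Welch-Satterthwaite) = (s₁²/n₁ + s₂²/n₂)² / [(s₁²/n₁)²/(n₁-1) + (s₂²/n₂)²/(n₂-1)] ≈ 50.34
t = (x̄₁ - x̄₂) / SE = (53.17 - 53.54) / 2.6103 = -0.37 / 2.6103 = -0.142
p-value = 0.8878

Since p-value > α = 0.05, we fail to reject H₀.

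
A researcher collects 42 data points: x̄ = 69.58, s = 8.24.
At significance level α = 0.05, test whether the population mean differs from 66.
One-sample t-test:
H₀: μ = 66
H₁: μ ≠ 66
df = n - 1 = 41
t = (x̄ - μ₀) / (s/√n) = (69.58 - 66) / (8.24/√42) = 2.816
p-value = 0.0074

Since p-value < α = 0.05, we reject H₀.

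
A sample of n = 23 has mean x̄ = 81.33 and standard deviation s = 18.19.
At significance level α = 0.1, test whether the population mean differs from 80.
One-sample t-test:
H₀: μ = 80
H₁: μ ≠ 80
df = n - 1 = 22
t = (x̄ - μ₀) / (s/√n) = (81.33 - 80) / (18.19/√23) = 0.351
p-value = 0.7292

Since p-value > α = 0.1, we fail to reject H₀.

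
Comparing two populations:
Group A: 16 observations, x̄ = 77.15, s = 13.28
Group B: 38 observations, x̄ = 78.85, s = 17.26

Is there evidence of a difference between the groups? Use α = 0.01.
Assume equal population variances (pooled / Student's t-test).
Student's two-sample t-test (equal variances):
H₀: μ₁ = μ₂
H₁: μ₁ ≠ μ₂
df = n₁ + n₂ - 2 = 52
Pooled variance s_p² = [(n₁-1)s₁² + (n₂-1)s₂²] / (n₁ + n₂ - 2) = [(15)(13.28²) + (37)(17.26²)] / 52 = 262.8453
SE = √(s_p²(1/n₁ + 1/n₂)) = √(262.8453 × (1/16 + 1/38)) = 4.8316
t = (x̄₁ - x̄₂) / SE = (77.15 - 78.85) / 4.8316 = -1.70 / 4.8316 = -0.352
p-value = 0.7264

Since p-value > α = 0.01, we fail to reject H₀.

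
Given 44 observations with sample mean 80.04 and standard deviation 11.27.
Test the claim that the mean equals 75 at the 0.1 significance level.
One-sample t-test:
H₀: μ = 75
H₁: μ ≠ 75
df = n - 1 = 43
t = (x̄ - μ₀) / (s/√n) = (80.04 - 75) / (11.27/√44) = 2.966
p-value = 0.0049

Since p-value < α = 0.1, we reject H₀.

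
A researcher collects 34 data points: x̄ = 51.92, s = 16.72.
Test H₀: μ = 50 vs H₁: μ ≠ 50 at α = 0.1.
One-sample t-test:
H₀: μ = 50
H₁: μ ≠ 50
df = n - 1 = 33
t = (x̄ - μ₀) / (s/√n) = (51.92 - 50) / (16.72/√34) = 0.670
p-value = 0.5078

Since p-value > α = 0.1, we fail to reject H₀.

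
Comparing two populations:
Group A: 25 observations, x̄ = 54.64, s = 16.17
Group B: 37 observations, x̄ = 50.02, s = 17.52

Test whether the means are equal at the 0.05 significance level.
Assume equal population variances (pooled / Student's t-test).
Student's two-sample t-test (equal variances):
H₀: μ₁ = μ₂
H₁: μ₁ ≠ μ₂
df = n₁ + n₂ - 2 = 60
Pooled variance s_p² = [(n₁-1)s₁² + (n₂-1)s₂²] / (n₁ + n₂ - 2) = [(24)(16.17²) + (36)(17.52²)] / 60 = 288.7578
SE = √(s_p²(1/n₁ + 1/n₂)) = √(288.7578 × (1/25 + 1/37)) = 4.3994
t = (x̄₁ - x̄₂) / SE = (54.64 - 50.02) / 4.3994 = 4.62 / 4.3994 = 1.050
p-value = 0.2979

Since p-value > α = 0.05, we fail to reject H₀.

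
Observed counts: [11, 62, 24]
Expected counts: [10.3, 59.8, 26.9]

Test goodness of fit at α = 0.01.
Chi-square goodness of fit test:
H₀: observed counts match expected distribution
H₁: observed counts differ from expected distribution
df = k - 1 = 2
χ² = Σ(O - E)²/E
   = (11 - 10.3)²/10.3 + (62 - 59.8)²/59.8 + (24 - 26.9)²/26.9
   = 0.048 + 0.081 + 0.313
   = 0.44
p-value = 0.8021

Since p-value > α = 0.01, we fail to reject H₀.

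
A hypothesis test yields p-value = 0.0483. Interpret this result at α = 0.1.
Since p = 0.0483 < α = 0.1, reject H₀.
There is sufficient evidence to reject the null hypothesis; the result is statistically significant at the 0.1 level.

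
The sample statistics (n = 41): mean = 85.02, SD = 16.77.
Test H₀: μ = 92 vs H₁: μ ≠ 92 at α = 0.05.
One-sample t-test:
H₀: μ = 92
H₁: μ ≠ 92
df = n - 1 = 40
t = (x̄ - μ₀) / (s/√n) = (85.02 - 92) / (16.77/√41) = -2.665
p-value = 0.0110

Since p-value < α = 0.05, we reject H₀.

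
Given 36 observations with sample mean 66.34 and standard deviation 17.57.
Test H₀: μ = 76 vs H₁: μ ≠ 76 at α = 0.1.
One-sample t-test:
H₀: μ = 76
H₁: μ ≠ 76
df = n - 1 = 35
t = (x̄ - μ₀) / (s/√n) = (66.34 - 76) / (17.57/√36) = -3.299
p-value = 0.0022

Since p-value < α = 0.1, we reject H₀.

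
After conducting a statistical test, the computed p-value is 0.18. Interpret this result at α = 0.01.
Since p = 0.18 > α = 0.01, fail to reject H₀.
There is insufficient evidence to reject the null hypothesis; the result is not statistically significant at the 0.01 level.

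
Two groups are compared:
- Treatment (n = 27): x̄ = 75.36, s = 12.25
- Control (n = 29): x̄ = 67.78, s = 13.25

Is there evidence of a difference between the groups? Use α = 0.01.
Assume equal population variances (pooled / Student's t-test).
Student's two-sample t-test (equal variances):
H₀: μ₁ = μ₂
H₁: μ₁ ≠ μ₂
df = n₁ + n₂ - 2 = 54
Pooled variance s_p² = [(n₁-1)s₁² + (n₂-1)s₂²] / (n₁ + n₂ - 2) = [(26)(12.25²) + (28)(13.25²)] / 54 = 163.2847
SE = √(s_p²(1/n₁ + 1/n₂)) = √(163.2847 × (1/27 + 1/29)) = 3.4173
t = (x̄₁ - x̄₂) / SE = (75.36 - 67.78) / 3.4173 = 7.58 / 3.4173 = 2.218
p-value = 0.0308

Since p-value > α = 0.01, we fail to reject H₀.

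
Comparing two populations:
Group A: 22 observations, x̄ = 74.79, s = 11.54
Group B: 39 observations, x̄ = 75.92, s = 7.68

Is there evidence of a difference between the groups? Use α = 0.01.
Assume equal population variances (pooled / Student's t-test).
Student's two-sample t-test (equal variances):
H₀: μ₁ = μ₂
H₁: μ₁ ≠ μ₂
df = n₁ + n₂ - 2 = 59
Pooled variance s_p² = [(n₁-1)s₁² + (n₂-1)s₂²] / (n₁ + n₂ - 2) = [(21)(11.54²) + (38)(7.68²)] / 59 = 85.3887
SE = √(s_p²(1/n₁ + 1/n₂)) = √(85.3887 × (1/22 + 1/39)) = 2.4639
t = (x̄₁ - x̄₂) / SE = (74.79 - 75.92) / 2.4639 = -1.13 / 2.4639 = -0.459
p-value = 0.6482

Since p-value > α = 0.01, we fail to reject H₀.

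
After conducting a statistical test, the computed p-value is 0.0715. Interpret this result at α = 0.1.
Since p = 0.0715 < α = 0.1, reject H₀.
There is sufficient evidence to reject the null hypothesis; the result is statistically significant at the 0.1 level.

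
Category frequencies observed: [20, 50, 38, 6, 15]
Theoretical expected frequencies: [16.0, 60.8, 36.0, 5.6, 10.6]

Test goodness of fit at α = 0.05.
Chi-square goodness of fit test:
H₀: observed counts match expected distribution
H₁: observed counts differ from expected distribution
df = k - 1 = 4
χ² = Σ(O - E)²/E
   = (20 - 16.0)²/16.0 + (50 - 60.8)²/60.8 + (38 - 36.0)²/36.0 + (6 - 5.6)²/5.6 + (15 - 10.6)²/10.6
   = 1.000 + 1.918 + 0.111 + 0.029 + 1.826
   = 4.88
p-value = 0.2994

Since p-value > α = 0.05, we fail to reject H₀.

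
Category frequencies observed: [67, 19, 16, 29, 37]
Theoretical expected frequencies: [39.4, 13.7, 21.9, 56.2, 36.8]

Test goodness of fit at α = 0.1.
Chi-square goodness of fit test:
H₀: observed counts match expected distribution
H₁: observed counts differ from expected distribution
df = k - 1 = 4
χ² = Σ(O - E)²/E
   = (67 - 39.4)²/39.4 + (19 - 13.7)²/13.7 + (16 - 21.9)²/21.9 + (29 - 56.2)²/56.2 + (37 - 36.8)²/36.8
   = 19.334 + 2.050 + 1.589 + 13.164 + 0.001
   = 36.14
p-value < 0.0001

Since p-value < α = 0.1, we reject H₀.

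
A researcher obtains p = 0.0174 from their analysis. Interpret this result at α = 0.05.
Since p = 0.0174 < α = 0.05, reject H₀.
There is sufficient evidence to reject the null hypothesis; the result is statistically significant at the 0.05 level.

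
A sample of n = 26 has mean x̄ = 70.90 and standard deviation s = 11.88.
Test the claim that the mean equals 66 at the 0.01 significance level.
One-sample t-test:
H₀: μ = 66
H₁: μ ≠ 66
df = n - 1 = 25
t = (x̄ - μ₀) / (s/√n) = (70.90 - 66) / (11.88/√26) = 2.103
p-value = 0.0457

Since p-value > α = 0.01, we fail to reject H₀.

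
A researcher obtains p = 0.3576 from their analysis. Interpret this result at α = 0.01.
Since p = 0.3576 > α = 0.01, fail to reject H₀.
There is insufficient evidence to reject the null hypothesis; the result is not statistically significant at the 0.01 level.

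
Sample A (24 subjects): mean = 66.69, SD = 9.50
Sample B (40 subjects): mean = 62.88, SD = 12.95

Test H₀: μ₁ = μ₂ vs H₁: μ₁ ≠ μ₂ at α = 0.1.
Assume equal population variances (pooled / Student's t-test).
Student's two-sample t-test (equal variances):
H₀: μ₁ = μ₂
H₁: μ₁ ≠ μ₂
df = n₁ + n₂ - 2 = 62
Pooled variance s_p² = [(n₁-1)s₁² + (n₂-1)s₂²] / (n₁ + n₂ - 2) = [(23)(9.50²) + (39)(12.95²)] / 62 = 138.9701
SE = √(s_p²(1/n₁ + 1/n₂)) = √(138.9701 × (1/24 + 1/40)) = 3.0438
t = (x̄₁ - x̄₂) / SE = (66.69 - 62.88) / 3.0438 = 3.81 / 3.0438 = 1.252
p-value = 0.2154

Since p-value > α = 0.1, we fail to reject H₀.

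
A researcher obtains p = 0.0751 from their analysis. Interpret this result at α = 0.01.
Since p = 0.0751 > α = 0.01, fail to reject H₀.
There is insufficient evidence to reject the null hypothesis; the result is not statistically significant at the 0.01 level.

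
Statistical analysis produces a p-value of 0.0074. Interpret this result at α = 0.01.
Since p = 0.0074 < α = 0.01, reject H₀.
There is sufficient evidence to reject the null hypothesis; the result is statistically significant at the 0.01 level.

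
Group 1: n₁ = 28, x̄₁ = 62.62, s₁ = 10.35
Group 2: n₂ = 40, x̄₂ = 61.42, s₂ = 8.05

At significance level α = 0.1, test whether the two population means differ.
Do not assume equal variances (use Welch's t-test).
Welch's two-sample t-test:
H₀: μ₁ = μ₂
H₁: μ₁ ≠ μ₂
s₁²/n₁ = 10.35²/28 = 3.8258,  s₂²/n₂ = 8.05²/40 = 1.6201
SE = √(s₁²/n₁ + s₂²/n₂) = √(3.8258 + 1.6201) = 2.3336
df (Welch-Satterthwaite) = (s₁²/n₁ + s₂²/n₂)² / [(s₁²/n₁)²/(n₁-1) + (s₂²/n₂)²/(n₂-1)] ≈ 48.67
t = (x̄₁ - x̄₂) / SE = (62.62 - 61.42) / 2.3336 = 1.20 / 2.3336 = 0.514
p-value = 0.6094

Since p-value > α = 0.1, we fail to reject H₀.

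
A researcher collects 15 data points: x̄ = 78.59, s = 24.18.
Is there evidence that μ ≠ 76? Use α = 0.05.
One-sample t-test:
H₀: μ = 76
H₁: μ ≠ 76
df = n - 1 = 14
t = (x̄ - μ₀) / (s/√n) = (78.59 - 76) / (24.18/√15) = 0.415
p-value = 0.6845

Since p-value > α = 0.05, we fail to reject H₀.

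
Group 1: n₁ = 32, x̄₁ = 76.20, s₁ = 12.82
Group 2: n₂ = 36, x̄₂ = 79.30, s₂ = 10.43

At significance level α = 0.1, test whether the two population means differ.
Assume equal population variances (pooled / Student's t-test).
Student's two-sample t-test (equal variances):
H₀: μ₁ = μ₂
H₁: μ₁ ≠ μ₂
df = n₁ + n₂ - 2 = 66
Pooled variance s_p² = [(n₁-1)s₁² + (n₂-1)s₂²] / (n₁ + n₂ - 2) = [(31)(12.82²) + (35)(10.43²)] / 66 = 134.8848
SE = √(s_p²(1/n₁ + 1/n₂)) = √(134.8848 × (1/32 + 1/36)) = 2.8217
t = (x̄₁ - x̄₂) / SE = (76.20 - 79.30) / 2.8217 = -3.10 / 2.8217 = -1.099
p-value = 0.2759

Since p-value > α = 0.1, we fail to reject H₀.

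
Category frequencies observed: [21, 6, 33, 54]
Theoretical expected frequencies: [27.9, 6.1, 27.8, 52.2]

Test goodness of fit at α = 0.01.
Chi-square goodness of fit test:
H₀: observed counts match expected distribution
H₁: observed counts differ from expected distribution
df = k - 1 = 3
χ² = Σ(O - E)²/E
   = (21 - 27.9)²/27.9 + (6 - 6.1)²/6.1 + (33 - 27.8)²/27.8 + (54 - 52.2)²/52.2
   = 1.706 + 0.002 + 0.973 + 0.062
   = 2.74
p-value = 0.4330

Since p-value > α = 0.01, we fail to reject H₀.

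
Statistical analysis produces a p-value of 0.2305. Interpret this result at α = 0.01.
Since p = 0.2305 > α = 0.01, fail to reject H₀.
There is insufficient evidence to reject the null hypothesis; the result is not statistically significant at the 0.01 level.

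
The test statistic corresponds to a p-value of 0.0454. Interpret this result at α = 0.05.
Since p = 0.0454 < α = 0.05, reject H₀.
There is sufficient evidence to reject the null hypothesis; the result is statistically significant at the 0.05 level.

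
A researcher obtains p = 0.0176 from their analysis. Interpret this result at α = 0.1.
Since p = 0.0176 < α = 0.1, reject H₀.
There is sufficient evidence to reject the null hypothesis; the result is statistically significant at the 0.1 level.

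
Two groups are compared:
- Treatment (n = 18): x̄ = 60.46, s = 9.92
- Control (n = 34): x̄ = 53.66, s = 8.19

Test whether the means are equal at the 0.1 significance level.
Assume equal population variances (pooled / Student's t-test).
Student's two-sample t-test (equal variances):
H₀: μ₁ = μ₂
H₁: μ₁ ≠ μ₂
df = n₁ + n₂ - 2 = 50
Pooled variance s_p² = [(n₁-1)s₁² + (n₂-1)s₂²] / (n₁ + n₂ - 2) = [(17)(9.92²) + (33)(8.19²)] / 50 = 77.7284
SE = √(s_p²(1/n₁ + 1/n₂)) = √(77.7284 × (1/18 + 1/34)) = 2.5699
t = (x̄₁ - x̄₂) / SE = (60.46 - 53.66) / 2.5699 = 6.80 / 2.5699 = 2.646
p-value = 0.0109

Since p-value < α = 0.1, we reject H₀.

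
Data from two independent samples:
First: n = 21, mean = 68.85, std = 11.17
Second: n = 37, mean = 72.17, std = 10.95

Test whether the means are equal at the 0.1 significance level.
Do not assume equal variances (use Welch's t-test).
Welch's two-sample t-test:
H₀: μ₁ = μ₂
H₁: μ₁ ≠ μ₂
s₁²/n₁ = 11.17²/21 = 5.9414,  s₂²/n₂ = 10.95²/37 = 3.2406
SE = √(s₁²/n₁ + s₂²/n₂) = √(5.9414 + 3.2406) = 3.0302
df (Welch-Satterthwaite) = (s₁²/n₁ + s₂²/n₂)² / [(s₁²/n₁)²/(n₁-1) + (s₂²/n₂)²/(n₂-1)] ≈ 40.99
t = (x̄₁ - x̄₂) / SE = (68.85 - 72.17) / 3.0302 = -3.32 / 3.0302 = -1.096
p-value = 0.2796

Since p-value > α = 0.1, we fail to reject H₀.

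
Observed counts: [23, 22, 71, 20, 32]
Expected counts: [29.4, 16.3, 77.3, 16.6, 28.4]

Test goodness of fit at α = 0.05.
Chi-square goodness of fit test:
H₀: observed counts match expected distribution
H₁: observed counts differ from expected distribution
df = k - 1 = 4
χ² = Σ(O - E)²/E
   = (23 - 29.4)²/29.4 + (22 - 16.3)²/16.3 + (71 - 77.3)²/77.3 + (20 - 16.6)²/16.6 + (32 - 28.4)²/28.4
   = 1.393 + 1.993 + 0.513 + 0.696 + 0.456
   = 5.05
p-value = 0.2819

Since p-value > α = 0.05, we fail to reject H₀.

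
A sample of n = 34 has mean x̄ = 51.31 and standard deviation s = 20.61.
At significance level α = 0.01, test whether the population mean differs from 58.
One-sample t-test:
H₀: μ = 58
H₁: μ ≠ 58
df = n - 1 = 33
t = (x̄ - μ₀) / (s/√n) = (51.31 - 58) / (20.61/√34) = -1.893
p-value = 0.0672

Since p-value > α = 0.01, we fail to reject H₀.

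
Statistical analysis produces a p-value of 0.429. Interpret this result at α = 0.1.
Since p = 0.429 > α = 0.1, fail to reject H₀.
There is insufficient evidence to reject the null hypothesis; the result is not statistically significant at the 0.1 level.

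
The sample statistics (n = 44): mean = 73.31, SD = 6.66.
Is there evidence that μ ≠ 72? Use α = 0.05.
One-sample t-test:
H₀: μ = 72
H₁: μ ≠ 72
df = n - 1 = 43
t = (x̄ - μ₀) / (s/√n) = (73.31 - 72) / (6.66/√44) = 1.305
p-value = 0.1989

Since p-value > α = 0.05, we fail to reject H₀.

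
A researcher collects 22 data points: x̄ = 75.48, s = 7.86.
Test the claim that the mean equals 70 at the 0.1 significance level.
One-sample t-test:
H₀: μ = 70
H₁: μ ≠ 70
df = n - 1 = 21
t = (x̄ - μ₀) / (s/√n) = (75.48 - 70) / (7.86/√22) = 3.270
p-value = 0.0037

Since p-value < α = 0.1, we reject H₀.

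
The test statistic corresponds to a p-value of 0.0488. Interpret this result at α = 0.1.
Since p = 0.0488 < α = 0.1, reject H₀.
There is sufficient evidence to reject the null hypothesis; the result is statistically significant at the 0.1 level.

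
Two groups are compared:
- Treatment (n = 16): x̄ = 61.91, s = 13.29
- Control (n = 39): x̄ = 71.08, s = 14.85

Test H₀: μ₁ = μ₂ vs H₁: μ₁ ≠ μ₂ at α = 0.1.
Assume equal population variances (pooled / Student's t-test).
Student's two-sample t-test (equal variances):
H₀: μ₁ = μ₂
H₁: μ₁ ≠ μ₂
df = n₁ + n₂ - 2 = 53
Pooled variance s_p² = [(n₁-1)s₁² + (n₂-1)s₂²] / (n₁ + n₂ - 2) = [(15)(13.29²) + (38)(14.85²)] / 53 = 208.0984
SE = √(s_p²(1/n₁ + 1/n₂)) = √(208.0984 × (1/16 + 1/39)) = 4.2828
t = (x̄₁ - x̄₂) / SE = (61.91 - 71.08) / 4.2828 = -9.17 / 4.2828 = -2.141
p-value = 0.0369

Since p-value < α = 0.1, we reject H₀.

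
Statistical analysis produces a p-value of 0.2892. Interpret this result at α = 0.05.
Since p = 0.2892 > α = 0.05, fail to reject H₀.
There is insufficient evidence to reject the null hypothesis; the result is not statistically significant at the 0.05 level.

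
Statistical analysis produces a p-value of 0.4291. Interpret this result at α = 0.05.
Since p = 0.4291 > α = 0.05, fail to reject H₀.
There is insufficient evidence to reject the null hypothesis; the result is not statistically significant at the 0.05 level.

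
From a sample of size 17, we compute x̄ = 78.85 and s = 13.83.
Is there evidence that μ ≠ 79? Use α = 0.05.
One-sample t-test:
H₀: μ = 79
H₁: μ ≠ 79
df = n - 1 = 16
t = (x̄ - μ₀) / (s/√n) = (78.85 - 79) / (13.83/√17) = -0.045
p-value = 0.9649

Since p-value > α = 0.05, we fail to reject H₀.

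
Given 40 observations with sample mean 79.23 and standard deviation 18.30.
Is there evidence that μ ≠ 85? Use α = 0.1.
One-sample t-test:
H₀: μ = 85
H₁: μ ≠ 85
df = n - 1 = 39
t = (x̄ - μ₀) / (s/√n) = (79.23 - 85) / (18.30/√40) = -1.994
p-value = 0.0532

Since p-value < α = 0.1, we reject H₀.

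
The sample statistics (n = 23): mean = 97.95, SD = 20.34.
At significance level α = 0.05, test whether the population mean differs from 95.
One-sample t-test:
H₀: μ = 95
H₁: μ ≠ 95
df = n - 1 = 22
t = (x̄ - μ₀) / (s/√n) = (97.95 - 95) / (20.34/√23) = 0.696
p-value = 0.4940

Since p-value > α = 0.05, we fail to reject H₀.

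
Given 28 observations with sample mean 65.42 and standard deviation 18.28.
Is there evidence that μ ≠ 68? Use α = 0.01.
One-sample t-test:
H₀: μ = 68
H₁: μ ≠ 68
df = n - 1 = 27
t = (x̄ - μ₀) / (s/√n) = (65.42 - 68) / (18.28/√28) = -0.747
p-value = 0.4616

Since p-value > α = 0.01, we fail to reject H₀.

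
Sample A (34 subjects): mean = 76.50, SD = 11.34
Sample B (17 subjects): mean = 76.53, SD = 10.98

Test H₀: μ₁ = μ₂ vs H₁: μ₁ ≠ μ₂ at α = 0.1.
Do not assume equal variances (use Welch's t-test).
Welch's two-sample t-test:
H₀: μ₁ = μ₂
H₁: μ₁ ≠ μ₂
s₁²/n₁ = 11.34²/34 = 3.7822,  s₂²/n₂ = 10.98²/17 = 7.0918
SE = √(s₁²/n₁ + s₂²/n₂) = √(3.7822 + 7.0918) = 3.2976
df (Welch-Satterthwaite) = (s₁²/n₁ + s₂²/n₂)² / [(s₁²/n₁)²/(n₁-1) + (s₂²/n₂)²/(n₂-1)] ≈ 33.06
t = (x̄₁ - x̄₂) / SE = (76.50 - 76.53) / 3.2976 = -0.03 / 3.2976 = -0.009
p-value = 0.9928

Since p-value > α = 0.1, we fail to reject H₀.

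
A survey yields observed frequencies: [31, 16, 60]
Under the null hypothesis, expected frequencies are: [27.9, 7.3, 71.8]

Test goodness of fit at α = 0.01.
Chi-square goodness of fit test:
H₀: observed counts match expected distribution
H₁: observed counts differ from expected distribution
df = k - 1 = 2
χ² = Σ(O - E)²/E
   = (31 - 27.9)²/27.9 + (16 - 7.3)²/7.3 + (60 - 71.8)²/71.8
   = 0.344 + 10.368 + 1.939
   = 12.65
p-value = 0.0018

Since p-value < α = 0.01, we reject H₀.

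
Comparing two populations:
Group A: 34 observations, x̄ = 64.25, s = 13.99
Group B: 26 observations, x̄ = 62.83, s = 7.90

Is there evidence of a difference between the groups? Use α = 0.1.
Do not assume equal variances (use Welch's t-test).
Welch's two-sample t-test:
H₀: μ₁ = μ₂
H₁: μ₁ ≠ μ₂
s₁²/n₁ = 13.99²/34 = 5.7565,  s₂²/n₂ = 7.90²/26 = 2.4004
SE = √(s₁²/n₁ + s₂²/n₂) = √(5.7565 + 2.4004) = 2.8560
df (Welch-Satterthwaite) = (s₁²/n₁ + s₂²/n₂)² / [(s₁²/n₁)²/(n₁-1) + (s₂²/n₂)²/(n₂-1)] ≈ 53.89
t = (x̄₁ - x̄₂) / SE = (64.25 - 62.83) / 2.8560 = 1.42 / 2.8560 = 0.497
p-value = 0.6211

Since p-value > α = 0.1, we fail to reject H₀.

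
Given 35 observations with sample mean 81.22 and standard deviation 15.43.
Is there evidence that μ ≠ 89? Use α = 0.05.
One-sample t-test:
H₀: μ = 89
H₁: μ ≠ 89
df = n - 1 = 34
t = (x̄ - μ₀) / (s/√n) = (81.22 - 89) / (15.43/√35) = -2.983
p-value = 0.0053

Since p-value < α = 0.05, we reject H₀.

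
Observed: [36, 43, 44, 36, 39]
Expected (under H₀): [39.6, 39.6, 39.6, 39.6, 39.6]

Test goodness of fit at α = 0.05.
Chi-square goodness of fit test:
H₀: observed counts match expected distribution
H₁: observed counts differ from expected distribution
df = k - 1 = 4
χ² = Σ(O - E)²/E
   = (36 - 39.6)²/39.6 + (43 - 39.6)²/39.6 + (44 - 39.6)²/39.6 + (36 - 39.6)²/39.6 + (39 - 39.6)²/39.6
   = 0.327 + 0.292 + 0.489 + 0.327 + 0.009
   = 1.44
p-value = 0.8364

Since p-value > α = 0.05, we fail to reject H₀.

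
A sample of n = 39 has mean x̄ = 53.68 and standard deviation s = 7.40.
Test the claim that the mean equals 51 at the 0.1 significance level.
One-sample t-test:
H₀: μ = 51
H₁: μ ≠ 51
df = n - 1 = 38
t = (x̄ - μ₀) / (s/√n) = (53.68 - 51) / (7.40/√39) = 2.262
p-value = 0.0295

Since p-value < α = 0.1, we reject H₀.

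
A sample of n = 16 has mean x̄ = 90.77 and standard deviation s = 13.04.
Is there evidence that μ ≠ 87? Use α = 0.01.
One-sample t-test:
H₀: μ = 87
H₁: μ ≠ 87
df = n - 1 = 15
t = (x̄ - μ₀) / (s/√n) = (90.77 - 87) / (13.04/√16) = 1.156
p-value = 0.2656

Since p-value > α = 0.01, we fail to reject H₀.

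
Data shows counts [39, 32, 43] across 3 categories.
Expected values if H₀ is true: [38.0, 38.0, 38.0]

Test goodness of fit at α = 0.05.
Chi-square goodness of fit test:
H₀: observed counts match expected distribution
H₁: observed counts differ from expected distribution
df = k - 1 = 2
χ² = Σ(O - E)²/E
   = (39 - 38.0)²/38.0 + (32 - 38.0)²/38.0 + (43 - 38.0)²/38.0
   = 0.026 + 0.947 + 0.658
   = 1.63
p-value = 0.4423

Since p-value > α = 0.05, we fail to reject H₀.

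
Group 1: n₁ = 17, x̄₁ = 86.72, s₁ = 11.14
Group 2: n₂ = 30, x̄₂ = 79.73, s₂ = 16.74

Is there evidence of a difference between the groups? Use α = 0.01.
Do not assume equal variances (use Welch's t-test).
Welch's two-sample t-test:
H₀: μ₁ = μ₂
H₁: μ₁ ≠ μ₂
s₁²/n₁ = 11.14²/17 = 7.3000,  s₂²/n₂ = 16.74²/30 = 9.3409
SE = √(s₁²/n₁ + s₂²/n₂) = √(7.3000 + 9.3409) = 4.0793
df (Welch-Satterthwaite) = (s₁²/n₁ + s₂²/n₂)² / [(s₁²/n₁)²/(n₁-1) + (s₂²/n₂)²/(n₂-1)] ≈ 43.68
t = (x̄₁ - x̄₂) / SE = (86.72 - 79.73) / 4.0793 = 6.99 / 4.0793 = 1.714
p-value = 0.0937

Since p-value > α = 0.01, we fail to reject H₀.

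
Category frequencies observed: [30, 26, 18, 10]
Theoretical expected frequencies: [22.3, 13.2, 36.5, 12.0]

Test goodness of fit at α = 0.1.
Chi-square goodness of fit test:
H₀: observed counts match expected distribution
H₁: observed counts differ from expected distribution
df = k - 1 = 3
χ² = Σ(O - E)²/E
   = (30 - 22.3)²/22.3 + (26 - 13.2)²/13.2 + (18 - 36.5)²/36.5 + (10 - 12.0)²/12.0
   = 2.659 + 12.412 + 9.377 + 0.333
   = 24.78
p-value < 0.0001

Since p-value < α = 0.1, we reject H₀.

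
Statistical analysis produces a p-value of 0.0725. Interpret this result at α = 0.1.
Since p = 0.0725 < α = 0.1, reject H₀.
There is sufficient evidence to reject the null hypothesis; the result is statistically significant at the 0.1 level.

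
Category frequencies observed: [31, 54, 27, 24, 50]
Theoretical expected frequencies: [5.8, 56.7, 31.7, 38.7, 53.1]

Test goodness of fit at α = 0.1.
Chi-square goodness of fit test:
H₀: observed counts match expected distribution
H₁: observed counts differ from expected distribution
df = k - 1 = 4
χ² = Σ(O - E)²/E
   = (31 - 5.8)²/5.8 + (54 - 56.7)²/56.7 + (27 - 31.7)²/31.7 + (24 - 38.7)²/38.7 + (50 - 53.1)²/53.1
   = 109.490 + 0.129 + 0.697 + 5.584 + 0.181
   = 116.08
p-value < 0.0001

Since p-value < α = 0.1, we reject H₀.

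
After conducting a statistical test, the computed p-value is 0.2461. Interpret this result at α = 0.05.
Since p = 0.2461 > α = 0.05, fail to reject H₀.
There is insufficient evidence to reject the null hypothesis; the result is not statistically significant at the 0.05 level.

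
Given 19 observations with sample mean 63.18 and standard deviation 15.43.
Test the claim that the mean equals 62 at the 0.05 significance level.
One-sample t-test:
H₀: μ = 62
H₁: μ ≠ 62
df = n - 1 = 18
t = (x̄ - μ₀) / (s/√n) = (63.18 - 62) / (15.43/√19) = 0.333
p-value = 0.7427

Since p-value > α = 0.05, we fail to reject H₀.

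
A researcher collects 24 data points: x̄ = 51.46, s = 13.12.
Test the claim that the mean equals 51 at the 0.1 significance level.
One-sample t-test:
H₀: μ = 51
H₁: μ ≠ 51
df = n - 1 = 23
t = (x̄ - μ₀) / (s/√n) = (51.46 - 51) / (13.12/√24) = 0.172
p-value = 0.8651

Since p-value > α = 0.1, we fail to reject H₀.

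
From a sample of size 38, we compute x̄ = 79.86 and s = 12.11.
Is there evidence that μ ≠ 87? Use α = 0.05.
One-sample t-test:
H₀: μ = 87
H₁: μ ≠ 87
df = n - 1 = 37
t = (x̄ - μ₀) / (s/√n) = (79.86 - 87) / (12.11/√38) = -3.635
p-value = 0.0008

Since p-value < α = 0.05, we reject H₀.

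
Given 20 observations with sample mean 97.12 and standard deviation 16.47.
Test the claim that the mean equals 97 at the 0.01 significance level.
One-sample t-test:
H₀: μ = 97
H₁: μ ≠ 97
df = n - 1 = 19
t = (x̄ - μ₀) / (s/√n) = (97.12 - 97) / (16.47/√20) = 0.033
p-value = 0.9743

Since p-value > α = 0.01, we fail to reject H₀.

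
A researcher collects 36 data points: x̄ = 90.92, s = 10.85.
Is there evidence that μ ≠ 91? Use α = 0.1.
One-sample t-test:
H₀: μ = 91
H₁: μ ≠ 91
df = n - 1 = 35
t = (x̄ - μ₀) / (s/√n) = (90.92 - 91) / (10.85/√36) = -0.044
p-value = 0.9650

Since p-value > α = 0.1, we fail to reject H₀.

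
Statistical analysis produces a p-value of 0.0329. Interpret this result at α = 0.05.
Since p = 0.0329 < α = 0.05, reject H₀.
There is sufficient evidence to reject the null hypothesis; the result is statistically significant at the 0.05 level.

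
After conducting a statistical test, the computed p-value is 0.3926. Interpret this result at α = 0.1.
Since p = 0.3926 > α = 0.1, fail to reject H₀.
There is insufficient evidence to reject the null hypothesis; the result is not statistically significant at the 0.1 level.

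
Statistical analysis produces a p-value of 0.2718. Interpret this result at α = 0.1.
Since p = 0.2718 > α = 0.1, fail to reject H₀.
There is insufficient evidence to reject the null hypothesis; the result is not statistically significant at the 0.1 level.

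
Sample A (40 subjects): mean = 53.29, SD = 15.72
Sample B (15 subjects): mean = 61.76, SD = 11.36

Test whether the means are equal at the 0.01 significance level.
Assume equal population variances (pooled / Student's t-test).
Student's two-sample t-test (equal variances):
H₀: μ₁ = μ₂
H₁: μ₁ ≠ μ₂
df = n₁ + n₂ - 2 = 53
Pooled variance s_p² = [(n₁-1)s₁² + (n₂-1)s₂²] / (n₁ + n₂ - 2) = [(39)(15.72²) + (14)(11.36²)] / 53 = 215.9304
SE = √(s_p²(1/n₁ + 1/n₂)) = √(215.9304 × (1/40 + 1/15)) = 4.4490
t = (x̄₁ - x̄₂) / SE = (53.29 - 61.76) / 4.4490 = -8.47 / 4.4490 = -1.904
p-value = 0.0624

Since p-value > α = 0.01, we fail to reject H₀.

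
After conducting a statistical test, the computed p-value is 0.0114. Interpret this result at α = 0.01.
Since p = 0.0114 > α = 0.01, fail to reject H₀.
There is insufficient evidence to reject the null hypothesis; the result is not statistically significant at the 0.01 level.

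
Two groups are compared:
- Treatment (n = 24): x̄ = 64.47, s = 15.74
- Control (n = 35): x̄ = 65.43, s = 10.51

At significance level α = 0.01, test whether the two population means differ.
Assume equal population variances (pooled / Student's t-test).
Student's two-sample t-test (equal variances):
H₀: μ₁ = μ₂
H₁: μ₁ ≠ μ₂
df = n₁ + n₂ - 2 = 57
Pooled variance s_p² = [(n₁-1)s₁² + (n₂-1)s₂²] / (n₁ + n₂ - 2) = [(23)(15.74²) + (34)(10.51²)] / 57 = 165.8568
SE = √(s_p²(1/n₁ + 1/n₂)) = √(165.8568 × (1/24 + 1/35)) = 3.4131
t = (x̄₁ - x̄₂) / SE = (64.47 - 65.43) / 3.4131 = -0.96 / 3.4131 = -0.281
p-value = 0.7795

Since p-value > α = 0.01, we fail to reject H₀.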